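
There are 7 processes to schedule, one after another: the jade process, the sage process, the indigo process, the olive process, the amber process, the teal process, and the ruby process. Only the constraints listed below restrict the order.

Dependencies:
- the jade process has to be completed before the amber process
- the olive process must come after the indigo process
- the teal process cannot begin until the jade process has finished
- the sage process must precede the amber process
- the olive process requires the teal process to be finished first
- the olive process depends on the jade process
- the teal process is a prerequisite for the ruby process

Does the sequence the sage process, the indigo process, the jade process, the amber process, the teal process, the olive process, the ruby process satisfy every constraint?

Yes

Every stated constraint is respected: the indigo process sits at position 2, ahead of the olive process at position 6, and each of the other listed pairs likewise has the predecessor earlier in the sequence.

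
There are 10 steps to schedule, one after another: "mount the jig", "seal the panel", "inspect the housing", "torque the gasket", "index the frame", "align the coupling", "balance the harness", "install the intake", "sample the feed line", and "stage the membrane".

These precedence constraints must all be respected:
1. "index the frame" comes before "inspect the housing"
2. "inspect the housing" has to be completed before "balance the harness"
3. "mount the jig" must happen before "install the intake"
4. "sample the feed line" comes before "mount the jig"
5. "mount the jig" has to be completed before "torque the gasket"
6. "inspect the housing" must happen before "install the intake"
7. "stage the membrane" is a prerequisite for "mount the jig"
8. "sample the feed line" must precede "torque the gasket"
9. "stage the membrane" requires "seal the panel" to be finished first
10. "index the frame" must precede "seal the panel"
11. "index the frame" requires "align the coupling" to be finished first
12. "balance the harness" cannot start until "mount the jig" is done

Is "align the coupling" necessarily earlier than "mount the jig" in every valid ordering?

Tracing the constraints gives a chain: "align the coupling" → "index the frame" → "seal the panel" → "stage the membrane" → "mount the jig".
Hence "align the coupling" necessarily comes before "mount the jig".

Yes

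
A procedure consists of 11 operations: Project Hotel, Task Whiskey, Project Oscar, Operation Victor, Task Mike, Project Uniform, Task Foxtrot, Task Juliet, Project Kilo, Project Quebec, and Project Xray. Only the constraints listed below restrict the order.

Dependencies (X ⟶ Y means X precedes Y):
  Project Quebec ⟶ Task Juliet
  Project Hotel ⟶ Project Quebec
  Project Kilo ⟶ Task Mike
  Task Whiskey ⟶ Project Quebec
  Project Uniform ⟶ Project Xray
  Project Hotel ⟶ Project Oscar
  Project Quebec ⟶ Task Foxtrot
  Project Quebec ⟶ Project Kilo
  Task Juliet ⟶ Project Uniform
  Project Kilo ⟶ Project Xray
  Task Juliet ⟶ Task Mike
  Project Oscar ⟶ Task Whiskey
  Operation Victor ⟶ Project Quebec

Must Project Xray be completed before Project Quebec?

In fact the dependencies run the other way: Project Quebec → Project Kilo → Project Xray.
So Project Xray never precedes Project Quebec.

No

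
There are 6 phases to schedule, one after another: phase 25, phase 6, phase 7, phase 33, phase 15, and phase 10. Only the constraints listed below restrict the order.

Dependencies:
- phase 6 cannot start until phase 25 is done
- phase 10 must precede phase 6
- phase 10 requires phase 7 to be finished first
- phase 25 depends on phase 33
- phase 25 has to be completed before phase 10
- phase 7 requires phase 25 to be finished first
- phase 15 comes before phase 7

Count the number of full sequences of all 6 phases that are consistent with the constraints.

2 phases have no prerequisites (phase 33, phase 15), so any of them could come first.
Systematically extending each partial ordering one phase at a time and counting, there are 3 complete orderings.

3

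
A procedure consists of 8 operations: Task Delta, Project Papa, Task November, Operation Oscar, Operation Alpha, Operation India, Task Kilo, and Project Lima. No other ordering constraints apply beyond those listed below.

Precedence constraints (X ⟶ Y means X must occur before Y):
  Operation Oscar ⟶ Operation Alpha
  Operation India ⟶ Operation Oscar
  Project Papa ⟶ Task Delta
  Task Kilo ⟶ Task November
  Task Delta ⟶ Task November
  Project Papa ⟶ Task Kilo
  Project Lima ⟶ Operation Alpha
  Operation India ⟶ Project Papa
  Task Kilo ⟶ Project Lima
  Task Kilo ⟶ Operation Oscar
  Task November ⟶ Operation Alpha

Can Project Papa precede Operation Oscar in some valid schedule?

Yes

Every valid ordering already has Project Papa before Operation Oscar (the constraints require it), so in particular at least one does.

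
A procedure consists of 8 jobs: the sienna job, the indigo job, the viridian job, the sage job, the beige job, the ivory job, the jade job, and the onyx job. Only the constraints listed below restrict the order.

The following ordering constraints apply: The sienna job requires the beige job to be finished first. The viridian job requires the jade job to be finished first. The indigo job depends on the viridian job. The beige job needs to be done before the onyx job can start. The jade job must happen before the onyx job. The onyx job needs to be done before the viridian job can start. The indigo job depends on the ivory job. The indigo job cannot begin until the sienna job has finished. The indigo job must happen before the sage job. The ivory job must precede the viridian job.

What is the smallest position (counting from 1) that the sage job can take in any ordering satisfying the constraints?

8

Working backwards through the constraints from the sage job, its full set of required predecessors is the sienna job, the indigo job, the viridian job, the beige job, the ivory job, the jade job, the onyx job — 7 of them.
With 7 mandatory predecessors, the earliest the sage job can sit is position 7+1 = 8, and placing just those 7 first achieves it.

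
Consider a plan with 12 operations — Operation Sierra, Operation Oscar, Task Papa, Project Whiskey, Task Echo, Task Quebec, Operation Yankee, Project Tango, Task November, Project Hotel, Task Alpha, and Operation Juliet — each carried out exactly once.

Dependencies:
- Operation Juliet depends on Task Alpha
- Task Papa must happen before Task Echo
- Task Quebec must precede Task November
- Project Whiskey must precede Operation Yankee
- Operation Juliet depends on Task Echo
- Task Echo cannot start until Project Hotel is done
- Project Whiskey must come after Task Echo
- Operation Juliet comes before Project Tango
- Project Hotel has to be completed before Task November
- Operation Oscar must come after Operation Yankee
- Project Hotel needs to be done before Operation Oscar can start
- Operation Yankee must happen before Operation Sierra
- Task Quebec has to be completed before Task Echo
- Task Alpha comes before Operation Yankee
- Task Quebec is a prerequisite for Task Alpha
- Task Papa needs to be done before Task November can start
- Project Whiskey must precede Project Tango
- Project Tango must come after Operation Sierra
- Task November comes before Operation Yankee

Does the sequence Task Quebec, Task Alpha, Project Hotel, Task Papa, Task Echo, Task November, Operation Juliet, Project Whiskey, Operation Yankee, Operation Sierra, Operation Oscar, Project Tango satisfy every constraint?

Checking each listed constraint against this order: for instance, Project Hotel is in position 3 and Operation Oscar in position 11, so that constraint holds — and the remaining constraints check out the same way.

Yes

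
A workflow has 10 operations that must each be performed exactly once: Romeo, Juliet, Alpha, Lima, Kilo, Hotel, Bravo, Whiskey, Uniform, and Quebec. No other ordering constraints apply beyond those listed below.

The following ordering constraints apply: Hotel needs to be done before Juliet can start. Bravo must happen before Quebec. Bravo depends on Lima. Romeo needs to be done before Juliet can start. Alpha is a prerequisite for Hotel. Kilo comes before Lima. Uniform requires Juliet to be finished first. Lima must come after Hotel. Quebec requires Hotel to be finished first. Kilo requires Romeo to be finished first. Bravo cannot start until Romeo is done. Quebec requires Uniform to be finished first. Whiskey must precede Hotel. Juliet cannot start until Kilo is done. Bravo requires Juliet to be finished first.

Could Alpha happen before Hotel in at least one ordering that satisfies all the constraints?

Yes

The constraints force Alpha before Hotel, so yes — every valid ordering has Alpha earlier.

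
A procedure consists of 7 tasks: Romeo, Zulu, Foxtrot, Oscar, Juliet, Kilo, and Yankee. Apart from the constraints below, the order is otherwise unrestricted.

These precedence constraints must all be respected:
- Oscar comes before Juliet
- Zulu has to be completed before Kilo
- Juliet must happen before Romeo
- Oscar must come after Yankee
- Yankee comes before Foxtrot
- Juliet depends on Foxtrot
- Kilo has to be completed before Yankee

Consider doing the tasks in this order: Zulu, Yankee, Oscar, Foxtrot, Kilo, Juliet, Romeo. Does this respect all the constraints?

No

Here Kilo comes after Yankee.
Since Kilo is required before Yankee, the ordering is invalid.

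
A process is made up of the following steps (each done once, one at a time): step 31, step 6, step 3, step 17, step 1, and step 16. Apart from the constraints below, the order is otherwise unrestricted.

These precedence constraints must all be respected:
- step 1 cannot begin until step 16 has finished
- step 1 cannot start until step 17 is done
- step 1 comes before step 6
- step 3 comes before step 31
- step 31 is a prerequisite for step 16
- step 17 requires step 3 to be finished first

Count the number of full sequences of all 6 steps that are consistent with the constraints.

Step 3 is the only step with nothing required before it, so every ordering starts there.
Enumerating by repeatedly choosing an available step (one whose prerequisites are all placed) gives 3 distinct complete orderings.

3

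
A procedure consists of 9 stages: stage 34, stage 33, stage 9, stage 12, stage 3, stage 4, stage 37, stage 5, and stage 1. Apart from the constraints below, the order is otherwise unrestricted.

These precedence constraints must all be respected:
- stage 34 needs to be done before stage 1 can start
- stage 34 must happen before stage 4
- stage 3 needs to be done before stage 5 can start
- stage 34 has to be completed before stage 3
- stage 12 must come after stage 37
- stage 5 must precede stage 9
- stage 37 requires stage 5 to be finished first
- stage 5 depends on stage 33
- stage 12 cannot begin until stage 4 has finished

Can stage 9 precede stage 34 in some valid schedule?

The constraints give a chain stage 34 → stage 3 → stage 5 → stage 9, which forces stage 34 before stage 9.
Hence stage 9 can never be scheduled before stage 34.

No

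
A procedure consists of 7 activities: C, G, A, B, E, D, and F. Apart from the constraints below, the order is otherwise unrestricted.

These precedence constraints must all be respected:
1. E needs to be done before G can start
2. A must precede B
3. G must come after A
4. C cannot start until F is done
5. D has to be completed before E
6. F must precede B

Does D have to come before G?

There is a constraint chain D → E → G.
So D must precede G in any valid ordering.

Yes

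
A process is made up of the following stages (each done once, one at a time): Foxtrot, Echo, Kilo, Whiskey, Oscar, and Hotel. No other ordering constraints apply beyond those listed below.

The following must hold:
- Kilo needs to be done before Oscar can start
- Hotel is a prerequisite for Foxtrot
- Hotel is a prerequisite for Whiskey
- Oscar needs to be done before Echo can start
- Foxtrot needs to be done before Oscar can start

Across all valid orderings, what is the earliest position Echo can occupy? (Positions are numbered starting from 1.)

Working backwards through the constraints from Echo, its full set of required predecessors is Foxtrot, Kilo, Oscar, Hotel — 4 of them.
With 4 mandatory predecessors, the earliest Echo can sit is position 4+1 = 5, and placing just those 4 first achieves it.

5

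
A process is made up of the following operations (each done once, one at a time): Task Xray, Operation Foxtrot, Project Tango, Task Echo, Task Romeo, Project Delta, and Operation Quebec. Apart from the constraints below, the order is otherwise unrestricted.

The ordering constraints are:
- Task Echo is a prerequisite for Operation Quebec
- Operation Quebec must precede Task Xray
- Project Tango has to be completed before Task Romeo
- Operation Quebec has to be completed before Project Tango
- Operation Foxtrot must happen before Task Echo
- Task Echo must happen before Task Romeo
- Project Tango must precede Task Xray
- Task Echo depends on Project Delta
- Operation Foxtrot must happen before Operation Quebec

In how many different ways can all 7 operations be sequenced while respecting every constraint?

The operations with no prerequisites are Operation Foxtrot, Project Delta; any of them can be placed first.
Counting all ways to extend the partial order to a total order gives 4.

4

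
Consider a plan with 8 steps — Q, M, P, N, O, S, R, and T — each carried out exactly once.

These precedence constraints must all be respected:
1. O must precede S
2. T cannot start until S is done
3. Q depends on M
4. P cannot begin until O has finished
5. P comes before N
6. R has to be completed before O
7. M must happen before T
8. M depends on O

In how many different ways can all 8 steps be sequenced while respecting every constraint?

Only R has no prerequisites, so it must go first.
Counting all ways to extend the partial order to a total order gives 75.

75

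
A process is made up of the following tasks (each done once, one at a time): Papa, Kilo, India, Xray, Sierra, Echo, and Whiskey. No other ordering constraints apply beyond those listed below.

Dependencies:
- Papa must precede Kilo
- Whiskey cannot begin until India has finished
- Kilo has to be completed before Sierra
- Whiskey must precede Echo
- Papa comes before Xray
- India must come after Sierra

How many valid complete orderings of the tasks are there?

Only Papa has no prerequisites, so it must go first.
Enumerating by repeatedly choosing an available task (one whose prerequisites are all placed) gives 6 distinct complete orderings.

6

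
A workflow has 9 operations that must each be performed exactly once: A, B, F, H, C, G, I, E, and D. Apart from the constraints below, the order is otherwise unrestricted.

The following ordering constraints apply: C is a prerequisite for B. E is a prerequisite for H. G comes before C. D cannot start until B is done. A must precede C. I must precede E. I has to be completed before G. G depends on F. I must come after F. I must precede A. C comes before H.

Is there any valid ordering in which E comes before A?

Yes

The constraints leave E and A unordered relative to each other; nothing requires A earlier.
That means at least one valid schedule has E before A.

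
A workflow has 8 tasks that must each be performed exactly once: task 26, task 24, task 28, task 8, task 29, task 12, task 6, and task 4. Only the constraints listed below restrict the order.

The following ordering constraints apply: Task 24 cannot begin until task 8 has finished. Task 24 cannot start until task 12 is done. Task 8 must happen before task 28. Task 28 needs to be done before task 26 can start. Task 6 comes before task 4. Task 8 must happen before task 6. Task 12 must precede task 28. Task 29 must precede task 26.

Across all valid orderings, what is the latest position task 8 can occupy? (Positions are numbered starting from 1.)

Every task that must follow task 8 has to come after it. Tracing all chains starting from task 8, those tasks are: task 26, task 24, task 28, task 6, task 4 — 5 in total.
With 5 mandatory successors out of 8 tasks total, the latest slot for task 8 is 8−5 = 3, and it's reachable by doing all non-successors before task 8.

3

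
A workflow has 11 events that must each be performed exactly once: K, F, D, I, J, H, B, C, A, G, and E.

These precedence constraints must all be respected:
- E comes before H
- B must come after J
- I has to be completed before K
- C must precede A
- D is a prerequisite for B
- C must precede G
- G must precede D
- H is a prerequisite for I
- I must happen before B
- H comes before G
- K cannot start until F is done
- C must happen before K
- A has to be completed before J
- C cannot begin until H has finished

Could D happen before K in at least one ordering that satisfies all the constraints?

No chain of constraints runs from K to D, so K is not required to come first.
So a valid ordering placing D earlier than K exists.

Yes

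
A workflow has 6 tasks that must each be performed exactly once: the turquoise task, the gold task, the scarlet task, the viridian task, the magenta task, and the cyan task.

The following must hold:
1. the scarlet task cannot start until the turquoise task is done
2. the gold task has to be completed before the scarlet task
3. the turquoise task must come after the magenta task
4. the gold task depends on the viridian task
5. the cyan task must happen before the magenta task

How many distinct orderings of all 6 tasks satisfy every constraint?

2 tasks have no prerequisites (the viridian task, the cyan task), so any of them could come first.
Counting all ways to extend the partial order to a total order gives 10.

10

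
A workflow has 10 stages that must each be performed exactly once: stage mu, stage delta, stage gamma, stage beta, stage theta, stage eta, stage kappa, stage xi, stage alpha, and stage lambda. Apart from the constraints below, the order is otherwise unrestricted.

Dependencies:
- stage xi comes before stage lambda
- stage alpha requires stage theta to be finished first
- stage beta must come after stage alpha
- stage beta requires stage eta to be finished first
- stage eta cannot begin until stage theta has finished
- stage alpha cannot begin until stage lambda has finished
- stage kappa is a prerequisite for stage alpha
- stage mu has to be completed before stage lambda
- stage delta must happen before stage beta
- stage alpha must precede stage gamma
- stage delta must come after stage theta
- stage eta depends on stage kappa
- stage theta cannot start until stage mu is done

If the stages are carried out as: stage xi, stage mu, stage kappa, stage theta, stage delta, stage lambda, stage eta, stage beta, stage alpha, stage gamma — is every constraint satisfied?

No

Here stage alpha comes after stage beta.
Since stage alpha is required before stage beta, the ordering is invalid.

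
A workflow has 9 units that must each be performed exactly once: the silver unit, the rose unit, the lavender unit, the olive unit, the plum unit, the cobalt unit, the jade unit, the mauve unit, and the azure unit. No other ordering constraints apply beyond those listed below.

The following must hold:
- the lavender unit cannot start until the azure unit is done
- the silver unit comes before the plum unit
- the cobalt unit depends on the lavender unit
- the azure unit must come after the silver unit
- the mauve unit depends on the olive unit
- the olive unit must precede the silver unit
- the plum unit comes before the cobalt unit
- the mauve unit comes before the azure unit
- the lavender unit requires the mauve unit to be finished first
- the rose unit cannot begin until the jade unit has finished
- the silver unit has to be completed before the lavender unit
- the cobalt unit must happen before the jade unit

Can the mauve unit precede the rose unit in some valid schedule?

Yes

The constraints force the mauve unit before the rose unit, so yes — every valid ordering has the mauve unit earlier.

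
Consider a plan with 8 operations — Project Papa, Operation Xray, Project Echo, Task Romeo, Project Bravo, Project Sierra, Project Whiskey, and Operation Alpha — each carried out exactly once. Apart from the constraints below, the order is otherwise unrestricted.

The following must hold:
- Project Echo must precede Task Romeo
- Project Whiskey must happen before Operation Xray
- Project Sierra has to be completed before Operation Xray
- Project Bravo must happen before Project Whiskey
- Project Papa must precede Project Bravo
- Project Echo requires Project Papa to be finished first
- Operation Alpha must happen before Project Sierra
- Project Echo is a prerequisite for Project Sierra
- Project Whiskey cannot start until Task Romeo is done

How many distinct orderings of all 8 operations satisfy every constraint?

2 operations have no prerequisites (Project Papa, Operation Alpha), so any of them could come first.
Counting all ways to extend the partial order to a total order gives 51.

51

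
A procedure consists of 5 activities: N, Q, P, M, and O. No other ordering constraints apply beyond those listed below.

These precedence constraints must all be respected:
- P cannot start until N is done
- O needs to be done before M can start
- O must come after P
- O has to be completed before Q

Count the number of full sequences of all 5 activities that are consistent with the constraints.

Only N has no prerequisites, so it must go first.
Enumerating by repeatedly choosing an available activity (one whose prerequisites are all placed) gives 2 distinct complete orderings.

2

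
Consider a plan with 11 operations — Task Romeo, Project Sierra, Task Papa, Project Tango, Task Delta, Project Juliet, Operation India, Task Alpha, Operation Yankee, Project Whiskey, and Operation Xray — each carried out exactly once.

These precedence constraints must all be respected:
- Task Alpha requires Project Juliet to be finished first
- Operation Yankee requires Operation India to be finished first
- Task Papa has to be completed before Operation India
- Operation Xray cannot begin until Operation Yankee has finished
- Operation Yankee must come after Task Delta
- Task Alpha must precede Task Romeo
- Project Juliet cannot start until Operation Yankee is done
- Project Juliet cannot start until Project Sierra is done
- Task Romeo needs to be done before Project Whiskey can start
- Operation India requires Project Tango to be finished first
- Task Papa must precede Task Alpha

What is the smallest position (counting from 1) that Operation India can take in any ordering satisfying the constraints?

3

The operations that are forced before Operation India, directly or transitively, are Task Papa, Project Tango. That's 2 operations.
So at minimum 2 operations come before Operation India, putting Operation India no earlier than position 3. That position is achievable by scheduling exactly those predecessors first.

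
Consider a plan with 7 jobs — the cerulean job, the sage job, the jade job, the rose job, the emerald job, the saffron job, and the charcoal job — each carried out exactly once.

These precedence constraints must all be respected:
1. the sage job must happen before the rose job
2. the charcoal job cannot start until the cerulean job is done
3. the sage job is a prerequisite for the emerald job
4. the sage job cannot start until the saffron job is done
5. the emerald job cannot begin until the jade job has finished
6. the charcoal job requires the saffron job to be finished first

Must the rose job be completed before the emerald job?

No

No chain of constraints connects the rose job to the emerald job in either direction.
A valid ordering placing the emerald job before the rose job exists, so the answer is no.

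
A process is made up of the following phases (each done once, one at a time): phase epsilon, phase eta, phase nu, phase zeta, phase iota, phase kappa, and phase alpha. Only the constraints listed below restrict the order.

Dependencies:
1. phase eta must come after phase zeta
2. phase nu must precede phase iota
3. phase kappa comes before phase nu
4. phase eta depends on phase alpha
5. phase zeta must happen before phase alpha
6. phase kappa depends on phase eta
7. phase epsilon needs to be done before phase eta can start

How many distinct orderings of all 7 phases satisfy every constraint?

The phases with no prerequisites are phase epsilon, phase zeta; any of them can be placed first.
Systematically extending each partial ordering one phase at a time and counting, there are 3 complete orderings.

3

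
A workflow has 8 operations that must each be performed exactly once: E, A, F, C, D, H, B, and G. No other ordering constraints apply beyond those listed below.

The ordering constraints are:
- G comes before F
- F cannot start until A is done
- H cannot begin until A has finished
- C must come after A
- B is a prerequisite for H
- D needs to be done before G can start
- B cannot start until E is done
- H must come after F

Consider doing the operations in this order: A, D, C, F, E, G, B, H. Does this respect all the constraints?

No

The sequence places F ahead of G.
But one of the constraints requires G before F, so this ordering violates it.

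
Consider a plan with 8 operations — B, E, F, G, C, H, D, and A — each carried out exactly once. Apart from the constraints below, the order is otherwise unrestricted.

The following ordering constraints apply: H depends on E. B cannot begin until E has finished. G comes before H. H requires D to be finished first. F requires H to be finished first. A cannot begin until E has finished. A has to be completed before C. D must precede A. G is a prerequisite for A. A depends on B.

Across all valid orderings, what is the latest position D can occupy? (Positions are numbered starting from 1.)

4

Following every chain forward from D, the operations that must come later are F, C, H, A — 4 of them.
With 4 mandatory successors out of 8 operations total, the latest slot for D is 8−4 = 4, and it's reachable by doing all non-successors before D.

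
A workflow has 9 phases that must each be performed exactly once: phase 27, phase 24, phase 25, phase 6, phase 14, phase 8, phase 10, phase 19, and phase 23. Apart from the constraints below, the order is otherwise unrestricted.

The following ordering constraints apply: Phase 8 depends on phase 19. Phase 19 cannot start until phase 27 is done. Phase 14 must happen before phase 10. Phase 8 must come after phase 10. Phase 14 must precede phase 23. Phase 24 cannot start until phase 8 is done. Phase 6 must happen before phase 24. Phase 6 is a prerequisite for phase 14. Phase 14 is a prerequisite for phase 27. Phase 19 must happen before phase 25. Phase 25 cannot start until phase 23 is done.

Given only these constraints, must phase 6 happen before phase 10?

Following the dependencies: phase 6 → phase 14 → phase 10.
That forces phase 6 before phase 10 in every valid schedule.

Yes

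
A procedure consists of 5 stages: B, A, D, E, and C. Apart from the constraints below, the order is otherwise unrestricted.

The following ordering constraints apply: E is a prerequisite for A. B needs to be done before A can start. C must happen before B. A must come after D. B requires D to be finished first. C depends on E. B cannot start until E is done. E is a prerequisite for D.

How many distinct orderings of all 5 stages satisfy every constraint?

E is the only stage with nothing required before it, so every ordering starts there.
Systematically extending each partial ordering one stage at a time and counting, there are 2 complete orderings.

2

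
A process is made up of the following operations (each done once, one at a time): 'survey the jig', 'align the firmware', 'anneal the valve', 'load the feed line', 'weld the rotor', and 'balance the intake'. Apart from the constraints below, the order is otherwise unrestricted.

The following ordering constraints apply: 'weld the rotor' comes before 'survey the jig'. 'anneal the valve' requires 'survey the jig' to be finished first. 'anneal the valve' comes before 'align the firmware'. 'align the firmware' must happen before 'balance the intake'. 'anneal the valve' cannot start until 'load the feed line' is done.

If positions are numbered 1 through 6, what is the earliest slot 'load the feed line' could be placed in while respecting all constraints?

No constraint forces any other operation before 'load the feed line', so it can be placed first.

1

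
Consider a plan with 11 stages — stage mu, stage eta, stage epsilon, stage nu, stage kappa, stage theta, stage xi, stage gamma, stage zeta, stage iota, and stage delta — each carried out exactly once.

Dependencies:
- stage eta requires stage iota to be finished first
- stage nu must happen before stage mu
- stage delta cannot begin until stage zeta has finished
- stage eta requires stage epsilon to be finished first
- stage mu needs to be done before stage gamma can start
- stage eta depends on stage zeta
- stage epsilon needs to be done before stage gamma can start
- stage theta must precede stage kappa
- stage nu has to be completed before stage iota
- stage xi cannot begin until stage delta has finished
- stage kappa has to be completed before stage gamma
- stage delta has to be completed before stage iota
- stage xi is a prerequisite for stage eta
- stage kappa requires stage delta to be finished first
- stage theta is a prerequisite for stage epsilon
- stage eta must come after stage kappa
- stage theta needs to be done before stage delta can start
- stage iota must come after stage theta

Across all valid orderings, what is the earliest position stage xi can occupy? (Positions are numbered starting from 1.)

4

Working backwards through the constraints from stage xi, its full set of required predecessors is stage theta, stage zeta, stage delta — 3 of them.
So at minimum 3 stages come before stage xi, putting stage xi no earlier than position 4. That position is achievable by scheduling exactly those predecessors first.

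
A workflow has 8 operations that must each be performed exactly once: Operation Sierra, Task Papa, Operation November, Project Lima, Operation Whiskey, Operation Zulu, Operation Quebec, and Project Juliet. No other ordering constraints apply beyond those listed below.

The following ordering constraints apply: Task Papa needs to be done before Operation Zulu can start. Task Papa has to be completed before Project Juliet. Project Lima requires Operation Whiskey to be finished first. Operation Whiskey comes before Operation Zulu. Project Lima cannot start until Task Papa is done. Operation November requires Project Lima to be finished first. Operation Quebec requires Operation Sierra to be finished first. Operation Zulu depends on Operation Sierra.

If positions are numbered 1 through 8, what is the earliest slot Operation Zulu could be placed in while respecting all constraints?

4

Every operation that must precede Operation Zulu has to come before it. Tracing all chains that end at Operation Zulu, those operations are: Operation Sierra, Task Papa, Operation Whiskey — 3 in total.
So at minimum 3 operations come before Operation Zulu, putting Operation Zulu no earlier than position 4. That position is achievable by scheduling exactly those predecessors first.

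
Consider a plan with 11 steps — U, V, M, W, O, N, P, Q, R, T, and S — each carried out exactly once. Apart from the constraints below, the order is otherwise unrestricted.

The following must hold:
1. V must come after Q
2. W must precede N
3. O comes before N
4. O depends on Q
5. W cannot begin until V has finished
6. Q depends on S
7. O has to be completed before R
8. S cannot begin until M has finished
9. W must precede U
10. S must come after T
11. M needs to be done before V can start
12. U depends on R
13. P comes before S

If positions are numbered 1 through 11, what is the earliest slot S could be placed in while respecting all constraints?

4

The steps that are forced before S, directly or transitively, are M, P, T. That's 3 steps.
So at minimum 3 steps come before S, putting S no earlier than position 4. That position is achievable by scheduling exactly those predecessors first.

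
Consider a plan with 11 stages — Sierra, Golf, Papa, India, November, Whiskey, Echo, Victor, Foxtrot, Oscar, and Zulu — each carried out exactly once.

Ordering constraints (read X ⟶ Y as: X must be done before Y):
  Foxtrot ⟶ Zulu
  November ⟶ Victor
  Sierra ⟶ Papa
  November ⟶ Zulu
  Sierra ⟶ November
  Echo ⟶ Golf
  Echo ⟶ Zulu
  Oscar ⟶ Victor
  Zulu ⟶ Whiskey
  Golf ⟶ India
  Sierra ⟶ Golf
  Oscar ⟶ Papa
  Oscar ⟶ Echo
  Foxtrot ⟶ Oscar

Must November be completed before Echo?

November and Echo are not related by any chain of constraints.
There exist valid orderings with Echo before November, so November is not required to come first.

No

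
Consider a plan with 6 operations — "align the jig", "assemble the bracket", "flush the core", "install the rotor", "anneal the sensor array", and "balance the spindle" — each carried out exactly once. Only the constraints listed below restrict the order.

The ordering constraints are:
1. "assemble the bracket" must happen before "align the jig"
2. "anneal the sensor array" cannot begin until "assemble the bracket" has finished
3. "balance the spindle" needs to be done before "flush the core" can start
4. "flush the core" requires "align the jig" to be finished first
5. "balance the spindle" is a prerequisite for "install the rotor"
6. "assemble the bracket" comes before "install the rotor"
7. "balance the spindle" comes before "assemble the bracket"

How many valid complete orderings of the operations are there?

"balance the spindle" is the only operation with nothing required before it, so every ordering starts there.
Systematically extending each partial ordering one operation at a time and counting, there are 12 complete orderings.

12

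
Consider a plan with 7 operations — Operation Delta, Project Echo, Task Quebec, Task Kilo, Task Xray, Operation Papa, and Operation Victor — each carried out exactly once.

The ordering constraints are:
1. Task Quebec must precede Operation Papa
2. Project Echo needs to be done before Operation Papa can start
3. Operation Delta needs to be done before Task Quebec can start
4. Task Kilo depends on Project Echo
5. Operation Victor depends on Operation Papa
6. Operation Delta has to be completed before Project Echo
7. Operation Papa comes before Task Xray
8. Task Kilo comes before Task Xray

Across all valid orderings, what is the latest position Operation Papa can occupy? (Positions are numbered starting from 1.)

Following every chain forward from Operation Papa, the operations that must come later are Task Xray, Operation Victor — 2 of them.
So at least 2 operations follow Operation Papa, putting Operation Papa no later than position 5. That position is achievable by scheduling everything else first.

5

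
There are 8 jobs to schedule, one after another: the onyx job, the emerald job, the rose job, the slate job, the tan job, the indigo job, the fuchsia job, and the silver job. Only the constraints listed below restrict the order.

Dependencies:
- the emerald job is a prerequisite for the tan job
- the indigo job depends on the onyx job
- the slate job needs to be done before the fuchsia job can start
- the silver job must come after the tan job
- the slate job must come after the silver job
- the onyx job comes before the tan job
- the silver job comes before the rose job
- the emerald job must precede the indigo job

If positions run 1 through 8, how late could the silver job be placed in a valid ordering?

5

The jobs that are forced after the silver job, directly or by a chain of constraints, are the rose job, the slate job, the fuchsia job. That's 3 jobs.
So at least 3 jobs follow the silver job, putting the silver job no later than position 5. That position is achievable by scheduling everything else first.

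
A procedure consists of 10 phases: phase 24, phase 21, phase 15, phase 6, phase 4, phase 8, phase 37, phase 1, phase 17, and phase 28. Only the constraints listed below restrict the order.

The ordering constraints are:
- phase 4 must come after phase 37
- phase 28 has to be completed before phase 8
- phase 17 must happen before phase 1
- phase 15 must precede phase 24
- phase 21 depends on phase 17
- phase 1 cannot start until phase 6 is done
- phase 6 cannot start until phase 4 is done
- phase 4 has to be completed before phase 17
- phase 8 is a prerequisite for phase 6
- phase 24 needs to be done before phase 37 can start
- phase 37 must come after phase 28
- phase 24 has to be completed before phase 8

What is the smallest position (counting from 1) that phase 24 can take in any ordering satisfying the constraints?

The only phase forced before phase 24 (directly or transitively) is phase 15.
So at minimum 1 phase comes before phase 24, putting phase 24 no earlier than position 2. That position is achievable by scheduling exactly that predecessor first.

2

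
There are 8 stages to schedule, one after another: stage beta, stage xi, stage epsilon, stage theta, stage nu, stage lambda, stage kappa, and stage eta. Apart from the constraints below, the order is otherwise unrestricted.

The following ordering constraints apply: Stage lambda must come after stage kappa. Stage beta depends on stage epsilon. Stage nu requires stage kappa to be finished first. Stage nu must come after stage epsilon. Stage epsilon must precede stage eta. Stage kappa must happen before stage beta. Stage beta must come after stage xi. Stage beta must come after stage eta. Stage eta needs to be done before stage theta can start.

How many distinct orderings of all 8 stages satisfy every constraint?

677

The stages with no prerequisites are stage xi, stage epsilon, stage kappa; any of them can be placed first.
Enumerating by repeatedly choosing an available stage (one whose prerequisites are all placed) gives 677 distinct complete orderings.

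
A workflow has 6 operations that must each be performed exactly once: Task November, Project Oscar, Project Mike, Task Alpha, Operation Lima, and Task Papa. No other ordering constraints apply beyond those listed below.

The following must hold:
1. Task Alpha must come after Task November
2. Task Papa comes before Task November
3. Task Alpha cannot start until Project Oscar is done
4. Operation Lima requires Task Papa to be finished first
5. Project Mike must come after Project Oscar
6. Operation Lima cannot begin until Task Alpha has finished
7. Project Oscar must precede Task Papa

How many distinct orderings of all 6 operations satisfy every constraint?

Project Oscar is the only operation with nothing required before it, so every ordering starts there.
Systematically extending each partial ordering one operation at a time and counting, there are 5 complete orderings.

5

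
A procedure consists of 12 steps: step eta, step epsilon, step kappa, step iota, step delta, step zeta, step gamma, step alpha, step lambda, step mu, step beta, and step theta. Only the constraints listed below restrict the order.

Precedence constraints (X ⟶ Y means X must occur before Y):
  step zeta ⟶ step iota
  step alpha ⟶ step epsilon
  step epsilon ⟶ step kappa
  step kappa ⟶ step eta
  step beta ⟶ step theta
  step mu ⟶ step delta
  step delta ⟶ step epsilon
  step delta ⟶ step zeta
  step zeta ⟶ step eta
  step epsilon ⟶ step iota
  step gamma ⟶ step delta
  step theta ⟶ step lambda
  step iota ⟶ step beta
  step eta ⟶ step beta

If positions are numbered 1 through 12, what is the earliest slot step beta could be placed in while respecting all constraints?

10

The steps that are forced before step beta, directly or transitively, are step eta, step epsilon, step kappa, step iota, step delta, step zeta, step gamma, step alpha, step mu. That's 9 steps.
With 9 mandatory predecessors, the earliest step beta can sit is position 9+1 = 10, and placing just those 9 first achieves it.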